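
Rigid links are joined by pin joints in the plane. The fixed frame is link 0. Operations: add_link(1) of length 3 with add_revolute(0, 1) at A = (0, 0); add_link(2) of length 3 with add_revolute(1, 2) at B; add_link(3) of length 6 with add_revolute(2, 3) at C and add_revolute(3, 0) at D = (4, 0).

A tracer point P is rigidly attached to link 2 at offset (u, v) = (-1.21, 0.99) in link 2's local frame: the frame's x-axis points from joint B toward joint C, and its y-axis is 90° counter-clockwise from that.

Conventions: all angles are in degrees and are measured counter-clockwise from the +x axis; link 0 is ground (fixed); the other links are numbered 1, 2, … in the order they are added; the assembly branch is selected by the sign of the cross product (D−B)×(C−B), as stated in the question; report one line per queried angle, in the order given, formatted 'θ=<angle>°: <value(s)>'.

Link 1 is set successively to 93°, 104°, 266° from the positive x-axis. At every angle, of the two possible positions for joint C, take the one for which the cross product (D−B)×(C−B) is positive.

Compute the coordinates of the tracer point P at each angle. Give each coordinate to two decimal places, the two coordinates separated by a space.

A=(0,0), D=(4.00,0)
θ=93°: B = A + 3.00·(cos93°, sin93°) = (-0.1570, 2.9959)
θ=93°: |BD| = 5.1241
θ=93°: circle(B,3.00) ∩ circle(D,6.00): a=-0.0726, h=2.9991
θ=93°:   candidates: C₊=(1.5376,5.4714) cross=15.368; C₋=(-1.9694,0.6052) cross=-15.368
θ=93°:   branch + wants cross > 0 → take C=(1.5376,5.4714) (cross=15.368)
θ=93°: ex = (C−B)/|BC| = (0.5649,0.8252); ey = (-0.8252,0.5649)
θ=93°: P = B + -1.21·ex + 0.99·ey = (-1.6574,2.5566)
θ=104°: B = A + 3.00·(cos104°, sin104°) = (-0.7258, 2.9109)
θ=104°: |BD| = 5.5503
θ=104°: circle(B,3.00) ∩ circle(D,6.00): a=0.3429, h=2.9803
θ=104°:   candidates: C₊=(1.1292,5.2686) cross=16.542; C₋=(-1.9969,0.1935) cross=-16.542
θ=104°:   branch + wants cross > 0 → take C=(1.1292,5.2686) (cross=16.542)
θ=104°: ex = (C−B)/|BC| = (0.6183,0.7859); ey = (-0.7859,0.6183)
θ=104°: P = B + -1.21·ex + 0.99·ey = (-2.2520,2.5721)
θ=266°: B = A + 3.00·(cos266°, sin266°) = (-0.2093, -2.9927)
θ=266°: |BD| = 5.1647
θ=266°: circle(B,3.00) ∩ circle(D,6.00): a=-0.0315, h=2.9998
θ=266°:   candidates: C₊=(-1.9732,-0.5661) cross=15.493; C₋=(1.5033,-5.4559) cross=-15.493
θ=266°:   branch + wants cross > 0 → take C=(-1.9732,-0.5661) (cross=15.493)
θ=266°: ex = (C−B)/|BC| = (-0.5880,0.8089); ey = (-0.8089,-0.5880)
θ=266°: P = B + -1.21·ex + 0.99·ey = (-0.2986,-4.5535)

θ=93°: -1.66 2.56
θ=104°: -2.25 2.57
θ=266°: -0.30 -4.55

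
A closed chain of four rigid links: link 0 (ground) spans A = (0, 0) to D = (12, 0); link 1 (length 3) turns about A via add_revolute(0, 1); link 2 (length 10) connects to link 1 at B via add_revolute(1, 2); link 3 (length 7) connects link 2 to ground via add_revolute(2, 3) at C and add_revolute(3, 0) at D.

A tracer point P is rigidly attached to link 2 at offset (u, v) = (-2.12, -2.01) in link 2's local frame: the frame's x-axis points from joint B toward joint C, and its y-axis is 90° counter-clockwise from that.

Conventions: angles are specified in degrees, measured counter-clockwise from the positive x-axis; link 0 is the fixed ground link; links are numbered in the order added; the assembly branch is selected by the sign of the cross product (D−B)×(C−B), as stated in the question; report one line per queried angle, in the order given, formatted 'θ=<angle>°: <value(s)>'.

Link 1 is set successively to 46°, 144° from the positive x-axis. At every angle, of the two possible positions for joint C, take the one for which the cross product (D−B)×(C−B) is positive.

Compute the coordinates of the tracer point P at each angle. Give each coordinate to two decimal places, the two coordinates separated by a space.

A=(0,0), D=(12.00,0)
θ=46°: B = A + 3.00·(cos46°, sin46°) = (2.0840, 2.1580)
θ=46°: |BD| = 10.1481
θ=46°: circle(B,10.00) ∩ circle(D,7.00): a=7.5868, h=6.5146
θ=46°:   candidates: C₊=(10.8826,6.9102) cross=66.111; C₋=(8.1120,-5.8209) cross=-66.111
θ=46°:   branch + wants cross > 0 → take C=(10.8826,6.9102) (cross=66.111)
θ=46°: ex = (C−B)/|BC| = (0.8799,0.4752); ey = (-0.4752,0.8799)
θ=46°: P = B + -2.12·ex + -2.01·ey = (1.1739,-0.6180)
θ=144°: B = A + 3.00·(cos144°, sin144°) = (-2.4271, 1.7634)
θ=144°: |BD| = 14.5344
θ=144°: circle(B,10.00) ∩ circle(D,7.00): a=9.0217, h=4.3139
θ=144°:   candidates: C₊=(7.0513,4.9508) cross=62.700; C₋=(6.0046,-3.6132) cross=-62.700
θ=144°:   branch + wants cross > 0 → take C=(7.0513,4.9508) (cross=62.700)
θ=144°: ex = (C−B)/|BC| = (0.9478,0.3187); ey = (-0.3187,0.9478)
θ=144°: P = B + -2.12·ex + -2.01·ey = (-3.7958,-0.8175)

θ=46°: 1.17 -0.62
θ=144°: -3.80 -0.82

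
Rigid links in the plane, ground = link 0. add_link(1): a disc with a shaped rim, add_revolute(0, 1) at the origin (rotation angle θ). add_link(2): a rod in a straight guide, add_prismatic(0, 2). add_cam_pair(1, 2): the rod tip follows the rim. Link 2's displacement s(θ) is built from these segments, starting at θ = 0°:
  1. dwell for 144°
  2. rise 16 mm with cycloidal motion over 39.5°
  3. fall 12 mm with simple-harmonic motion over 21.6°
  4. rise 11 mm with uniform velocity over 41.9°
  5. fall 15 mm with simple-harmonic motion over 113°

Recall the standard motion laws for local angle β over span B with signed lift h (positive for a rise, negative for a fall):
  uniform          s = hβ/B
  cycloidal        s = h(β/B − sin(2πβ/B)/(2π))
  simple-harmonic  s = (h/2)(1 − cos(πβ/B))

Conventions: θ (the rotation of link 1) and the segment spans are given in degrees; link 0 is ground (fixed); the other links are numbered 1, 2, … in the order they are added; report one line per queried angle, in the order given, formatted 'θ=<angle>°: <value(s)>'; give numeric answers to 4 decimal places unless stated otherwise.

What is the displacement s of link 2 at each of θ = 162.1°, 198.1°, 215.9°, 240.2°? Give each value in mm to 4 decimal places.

segment 1 (0° to 144°, dwell): s unchanged at 0.0000
θ = 162.1° falls in segment 2 (144° to 183.5°, cycloidal, h = 16): β = 162.1 − 144 = 18.1°, B = 39.5°; Δs = 16·(0.4582 − sin(2π·0.4582)/(2π)) = 6.6709; s = 0.0000 + 6.6709 = 6.6709
segment 2 (144° to 183.5°, cycloidal, h = 16) is passed completely: s = 0.0000 + (16) = 16.0000
θ = 198.1° falls in segment 3 (183.5° to 205.1°, simple-harmonic, h = -12): β = 198.1 − 183.5 = 14.6°, B = 21.6°; Δs = -12/2·(1 − cos(π·0.6759)) = -9.1499; s = 16.0000 − 9.1499 = 6.8501
segment 3 (183.5° to 205.1°, simple-harmonic, h = -12) is passed completely: s = 16.0000 + (-12) = 4.0000
θ = 215.9° falls in segment 4 (205.1° to 247°, uniform, h = 11): β = 215.9 − 205.1 = 10.8°, B = 41.9°; Δs = 11·10.8/41.9 = 2.8353; s = 4.0000 + 2.8353 = 6.8353
θ = 240.2° falls in segment 4 (205.1° to 247°, uniform, h = 11): β = 240.2 − 205.1 = 35.1°, B = 41.9°; Δs = 11·35.1/41.9 = 9.2148; s = 4.0000 + 9.2148 = 13.2148

θ=162.1°: 6.6709
θ=198.1°: 6.8501
θ=215.9°: 6.8353
θ=240.2°: 13.2148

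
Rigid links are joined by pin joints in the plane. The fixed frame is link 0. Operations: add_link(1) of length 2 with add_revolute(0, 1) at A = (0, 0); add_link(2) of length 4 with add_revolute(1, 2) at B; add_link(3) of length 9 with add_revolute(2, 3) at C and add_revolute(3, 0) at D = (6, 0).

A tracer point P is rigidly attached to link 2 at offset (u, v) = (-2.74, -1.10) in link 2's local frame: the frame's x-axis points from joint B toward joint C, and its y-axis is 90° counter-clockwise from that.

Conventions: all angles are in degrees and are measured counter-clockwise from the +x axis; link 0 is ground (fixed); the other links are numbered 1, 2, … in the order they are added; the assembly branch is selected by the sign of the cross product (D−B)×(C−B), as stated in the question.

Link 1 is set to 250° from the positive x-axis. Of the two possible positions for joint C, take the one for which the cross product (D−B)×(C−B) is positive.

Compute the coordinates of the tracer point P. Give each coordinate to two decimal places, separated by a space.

A=(0,0), D=(6.00,0)
B = A + 2.00·(cos250°, sin250°) = (-0.6840, -1.8794)
|BD| = 6.9432
circle(B,4.00) ∩ circle(D,9.00): a=-1.2092, h=3.8129
  candidates: C₊=(-2.8802,1.4638) cross=26.474; C₋=(-0.8160,-5.8772) cross=-26.474
  branch + wants cross > 0 → take C=(-2.8802,1.4638) (cross=26.474)
ex = (C−B)/|BC| = (-0.5490,0.8358); ey = (-0.8358,-0.5490)
P = B + -2.74·ex + -1.10·ey = (1.7397,-3.5656)

1.74 -3.57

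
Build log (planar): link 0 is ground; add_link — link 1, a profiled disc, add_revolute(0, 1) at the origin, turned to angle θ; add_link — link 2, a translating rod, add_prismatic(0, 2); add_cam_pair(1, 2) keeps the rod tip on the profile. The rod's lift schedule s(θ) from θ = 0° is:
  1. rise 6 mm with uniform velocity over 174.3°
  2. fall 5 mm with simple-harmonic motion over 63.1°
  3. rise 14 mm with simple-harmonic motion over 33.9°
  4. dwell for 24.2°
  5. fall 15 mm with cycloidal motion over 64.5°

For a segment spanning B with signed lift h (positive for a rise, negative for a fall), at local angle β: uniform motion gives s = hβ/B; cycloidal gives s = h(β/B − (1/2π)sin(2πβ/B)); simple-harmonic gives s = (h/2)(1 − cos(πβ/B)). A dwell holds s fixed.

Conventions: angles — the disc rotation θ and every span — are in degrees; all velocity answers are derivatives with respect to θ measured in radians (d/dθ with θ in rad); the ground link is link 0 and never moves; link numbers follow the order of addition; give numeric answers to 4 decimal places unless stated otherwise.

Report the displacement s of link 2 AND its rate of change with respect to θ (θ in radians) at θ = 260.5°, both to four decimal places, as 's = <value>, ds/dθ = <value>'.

seg 1 [0°–174.3°] uniform, h=6: full span → s += 6 → s = 6.0000
seg 2 [174.3°–237.4°] simple-harmonic, h=-5: full span → s += -5 → s = 1.0000
seg 3 [237.4°–271.3°] simple-harmonic, h=14: θ=260.5° here. β=23.1, B=33.9. 14/2·(1 − cos(π·0.6814)) = 10.7770 → s = 11.7770
velocity in seg [237.4°–271.3°] (simple-harmonic), θ in radians: β = 23.1° = 0.4032 rad, B = 33.9° = 0.5917 rad; ds/dθ = (πh/(2B)) sin(πβ/B) = (π·14/(2·0.5917)) sin(π·0.6814) = 31.293199 mm/rad

s = 11.7770, ds/dθ = 31.2932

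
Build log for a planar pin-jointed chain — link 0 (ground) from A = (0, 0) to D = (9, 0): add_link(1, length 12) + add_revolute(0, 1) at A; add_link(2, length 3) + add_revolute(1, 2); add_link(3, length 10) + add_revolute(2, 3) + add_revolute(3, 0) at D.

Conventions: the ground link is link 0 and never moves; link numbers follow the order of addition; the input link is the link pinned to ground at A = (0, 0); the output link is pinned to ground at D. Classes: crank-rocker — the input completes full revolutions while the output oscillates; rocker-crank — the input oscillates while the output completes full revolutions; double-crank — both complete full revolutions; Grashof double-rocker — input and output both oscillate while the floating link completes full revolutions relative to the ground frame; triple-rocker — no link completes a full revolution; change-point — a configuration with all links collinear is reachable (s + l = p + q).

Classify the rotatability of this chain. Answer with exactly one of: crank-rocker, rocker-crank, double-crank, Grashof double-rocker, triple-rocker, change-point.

lengths: ground=9, input=12, coupler=3, output=10
sorted: s=3 (shortest), l=12 (longest), p+q=19
s + l = 15 vs p + q = 19
s + l < p + q (Grashof) with shortest = coupler link → Grashof double-rocker

Grashof double-rocker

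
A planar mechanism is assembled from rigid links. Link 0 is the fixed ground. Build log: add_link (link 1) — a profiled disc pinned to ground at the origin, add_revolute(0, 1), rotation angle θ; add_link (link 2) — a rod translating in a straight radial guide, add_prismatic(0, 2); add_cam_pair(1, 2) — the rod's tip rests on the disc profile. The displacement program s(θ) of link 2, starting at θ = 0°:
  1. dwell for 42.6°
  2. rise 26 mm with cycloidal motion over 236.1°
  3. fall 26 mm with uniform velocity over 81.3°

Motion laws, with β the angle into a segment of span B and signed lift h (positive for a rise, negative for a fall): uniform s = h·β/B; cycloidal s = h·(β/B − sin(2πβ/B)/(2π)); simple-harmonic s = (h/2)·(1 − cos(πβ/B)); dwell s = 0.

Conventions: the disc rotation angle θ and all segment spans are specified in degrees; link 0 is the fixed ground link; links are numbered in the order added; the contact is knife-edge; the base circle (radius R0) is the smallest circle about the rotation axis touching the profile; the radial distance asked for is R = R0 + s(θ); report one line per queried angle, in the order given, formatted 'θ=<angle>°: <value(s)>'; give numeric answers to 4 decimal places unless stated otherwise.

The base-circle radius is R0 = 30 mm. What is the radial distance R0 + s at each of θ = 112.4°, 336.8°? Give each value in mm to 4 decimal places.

seg 1 [0°–42.6°] dwell: s stays 0.0000
seg 2 [42.6°–278.7°] cycloidal, h=26: θ=112.4° here. β=69.8, B=236.1. 26·(0.2956 − sin(2π·0.2956)/(2π)) = 3.7175 → s = 3.7175
seg 2 [42.6°–278.7°] cycloidal, h=26: full span → s += 26 → s = 26.0000
seg 3 [278.7°–360°] uniform, h=-26: θ=336.8° here. β=58.1, B=81.3. -26·58.1/81.3 = -18.5806 → s = 7.4194
θ=112.4°: R = R0 + s = 30 + 3.7175 = 33.7175
θ=336.8°: R = R0 + s = 30 + 7.4194 = 37.4194

θ=112.4°: 33.7175
θ=336.8°: 37.4194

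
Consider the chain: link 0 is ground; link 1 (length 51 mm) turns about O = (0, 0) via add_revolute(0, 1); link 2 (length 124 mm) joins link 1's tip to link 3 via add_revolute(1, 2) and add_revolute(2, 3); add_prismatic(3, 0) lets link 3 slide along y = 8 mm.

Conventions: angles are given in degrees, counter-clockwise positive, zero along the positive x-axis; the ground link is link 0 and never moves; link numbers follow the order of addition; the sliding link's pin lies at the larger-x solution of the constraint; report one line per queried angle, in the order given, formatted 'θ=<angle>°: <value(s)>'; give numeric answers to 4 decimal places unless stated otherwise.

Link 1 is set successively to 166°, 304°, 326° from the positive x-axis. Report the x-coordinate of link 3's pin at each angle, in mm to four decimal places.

geometry: r = 51 mm, L = 124 mm, e = 8 mm
θ=166°: crank pin P = (r cos θ, r sin θ) = (-49.485082, 12.338017)
θ=166°: h = r sin θ − e = 12.338017 − 8 = 4.338017
θ=166°: x = r cos θ + √(L² − h²) = -49.485082 + 123.924096 = 74.439014
θ=304°: crank pin P = (r cos θ, r sin θ) = (28.518838, -42.280916)
θ=304°: h = r sin θ − e = -42.280916 − 8 = -50.280916
θ=304°: x = r cos θ + √(L² − h²) = 28.518838 + 113.348266 = 141.867104
θ=326°: crank pin P = (r cos θ, r sin θ) = (42.280916, -28.518838)
θ=326°: h = r sin θ − e = -28.518838 − 8 = -36.518838
θ=326°: x = r cos θ + √(L² − h²) = 42.280916 + 118.500525 = 160.781441

θ=166°: 74.4390
θ=304°: 141.8671
θ=326°: 160.7814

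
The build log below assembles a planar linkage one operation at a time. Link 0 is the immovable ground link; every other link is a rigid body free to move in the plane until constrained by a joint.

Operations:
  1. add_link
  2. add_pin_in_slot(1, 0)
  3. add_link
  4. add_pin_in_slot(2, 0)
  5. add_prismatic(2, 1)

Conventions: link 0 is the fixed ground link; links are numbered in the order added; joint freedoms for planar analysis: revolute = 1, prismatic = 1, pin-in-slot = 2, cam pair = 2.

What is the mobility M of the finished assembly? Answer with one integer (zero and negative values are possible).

(L,J1,J2)=(1,0,0); link0 fixed
link1: (2,0,0)
PS 1-0 [J2]: (2,0,1)
link2: (3,0,1)
PS 2-0 [J2]: (3,0,2)
P 2-1 [J1]: (3,1,2)
Grübler: 3·2 − 2·1 − 2 = 2

M = 2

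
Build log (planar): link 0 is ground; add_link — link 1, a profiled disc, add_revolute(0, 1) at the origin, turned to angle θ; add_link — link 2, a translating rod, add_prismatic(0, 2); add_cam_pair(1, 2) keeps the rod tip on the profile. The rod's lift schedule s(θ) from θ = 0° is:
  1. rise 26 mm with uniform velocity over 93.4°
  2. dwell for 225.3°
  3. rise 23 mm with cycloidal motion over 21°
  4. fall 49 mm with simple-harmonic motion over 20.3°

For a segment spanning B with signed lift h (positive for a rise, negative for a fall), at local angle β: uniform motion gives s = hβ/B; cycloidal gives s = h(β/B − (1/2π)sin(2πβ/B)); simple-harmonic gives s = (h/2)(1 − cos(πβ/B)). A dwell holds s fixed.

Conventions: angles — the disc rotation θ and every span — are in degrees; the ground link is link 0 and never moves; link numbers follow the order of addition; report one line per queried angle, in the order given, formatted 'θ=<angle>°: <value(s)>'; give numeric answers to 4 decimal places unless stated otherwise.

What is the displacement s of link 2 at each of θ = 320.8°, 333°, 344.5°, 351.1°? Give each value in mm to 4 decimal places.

seg 1 [0°–93.4°] uniform, h=26: full span → s += 26 → s = 26.0000
seg 2 [93.4°–318.7°] dwell: s stays 26.0000
seg 3 [318.7°–339.7°] cycloidal, h=23: θ=320.8° here. β=2.1, B=21. 23·(0.1000 − sin(2π·0.1000)/(2π)) = 0.1484 → s = 26.1484
seg 3 [318.7°–339.7°] cycloidal, h=23: θ=333° here. β=14.3, B=21. 23·(0.6810 − sin(2π·0.6810)/(2π)) = 18.9833 → s = 44.9833
seg 3 [318.7°–339.7°] cycloidal, h=23: full span → s += 23 → s = 49.0000
seg 4 [339.7°–360°] simple-harmonic, h=-49: θ=344.5° here. β=4.8, B=20.3. -49/2·(1 − cos(π·0.2365)) = -6.4545 → s = 42.5455
seg 4 [339.7°–360°] simple-harmonic, h=-49: θ=351.1° here. β=11.4, B=20.3. -49/2·(1 − cos(π·0.5616)) = -29.2100 → s = 19.7900

θ=320.8°: 26.1484
θ=333°: 44.9833
θ=344.5°: 42.5455
θ=351.1°: 19.7900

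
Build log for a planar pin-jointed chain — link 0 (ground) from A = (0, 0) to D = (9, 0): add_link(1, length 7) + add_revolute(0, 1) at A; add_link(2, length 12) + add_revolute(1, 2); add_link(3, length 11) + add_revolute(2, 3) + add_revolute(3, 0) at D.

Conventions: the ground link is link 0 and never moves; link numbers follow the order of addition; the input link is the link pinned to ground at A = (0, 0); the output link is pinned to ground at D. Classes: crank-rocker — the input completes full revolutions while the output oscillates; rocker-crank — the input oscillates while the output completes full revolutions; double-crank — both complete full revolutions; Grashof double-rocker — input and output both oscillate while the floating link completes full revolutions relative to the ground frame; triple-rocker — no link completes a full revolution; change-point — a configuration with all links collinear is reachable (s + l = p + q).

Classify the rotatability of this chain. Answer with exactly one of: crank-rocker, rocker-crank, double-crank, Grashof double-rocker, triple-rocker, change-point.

lengths: ground=9, input=7, coupler=12, output=11
sorted: s=7 (shortest), l=12 (longest), p+q=20
s + l = 19 vs p + q = 20
s + l < p + q (Grashof) with shortest = input link → crank-rocker

crank-rocker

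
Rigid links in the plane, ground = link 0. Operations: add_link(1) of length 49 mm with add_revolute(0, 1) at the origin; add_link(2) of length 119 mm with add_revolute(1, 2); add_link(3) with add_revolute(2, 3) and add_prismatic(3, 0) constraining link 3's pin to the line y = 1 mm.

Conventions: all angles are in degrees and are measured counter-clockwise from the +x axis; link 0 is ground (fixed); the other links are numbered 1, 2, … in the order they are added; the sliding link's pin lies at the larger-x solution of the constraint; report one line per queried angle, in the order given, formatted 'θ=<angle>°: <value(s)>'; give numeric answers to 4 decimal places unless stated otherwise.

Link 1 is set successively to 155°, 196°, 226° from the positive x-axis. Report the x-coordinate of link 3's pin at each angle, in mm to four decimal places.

geometry: r = 49 mm, L = 119 mm, e = 1 mm
θ=155°: crank pin P = (r cos θ, r sin θ) = (-44.409082, 20.708295)
θ=155°: h = r sin θ − e = 20.708295 − 1 = 19.708295
θ=155°: x = r cos θ + √(L² − h²) = -44.409082 + 117.356649 = 72.947568
θ=196°: crank pin P = (r cos θ, r sin θ) = (-47.101823, -13.506230)
θ=196°: h = r sin θ − e = -13.506230 − 1 = -14.506230
θ=196°: x = r cos θ + √(L² − h²) = -47.101823 + 118.112528 = 71.010705
θ=226°: crank pin P = (r cos θ, r sin θ) = (-34.038260, -35.247650)
θ=226°: h = r sin θ − e = -35.247650 − 1 = -36.247650
θ=226°: x = r cos θ + √(L² − h²) = -34.038260 + 113.345083 = 79.306823

θ=155°: 72.9476
θ=196°: 71.0107
θ=226°: 79.3068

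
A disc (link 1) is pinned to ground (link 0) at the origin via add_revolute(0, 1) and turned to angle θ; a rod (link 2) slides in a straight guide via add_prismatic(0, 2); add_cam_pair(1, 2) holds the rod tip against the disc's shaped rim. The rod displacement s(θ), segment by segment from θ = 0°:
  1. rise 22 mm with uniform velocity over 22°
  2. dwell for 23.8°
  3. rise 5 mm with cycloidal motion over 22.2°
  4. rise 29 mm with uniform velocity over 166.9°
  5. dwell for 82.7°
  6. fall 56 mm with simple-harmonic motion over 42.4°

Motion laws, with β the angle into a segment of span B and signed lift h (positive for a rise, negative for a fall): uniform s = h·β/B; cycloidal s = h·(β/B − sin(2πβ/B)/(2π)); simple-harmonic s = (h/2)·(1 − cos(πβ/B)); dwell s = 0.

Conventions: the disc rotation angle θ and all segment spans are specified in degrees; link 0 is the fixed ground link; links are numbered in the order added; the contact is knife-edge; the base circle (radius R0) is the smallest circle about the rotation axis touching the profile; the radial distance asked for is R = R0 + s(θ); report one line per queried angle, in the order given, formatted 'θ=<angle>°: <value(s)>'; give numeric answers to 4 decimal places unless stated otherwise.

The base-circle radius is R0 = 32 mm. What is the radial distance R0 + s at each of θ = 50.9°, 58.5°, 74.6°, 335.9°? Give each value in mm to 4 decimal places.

segment 1 (0° to 22°, uniform, h = 22) is passed completely: s = 0.0000 + (22) = 22.0000
segment 2 (22° to 45.8°, dwell): s unchanged at 22.0000
θ = 50.9° falls in segment 3 (45.8° to 68°, cycloidal, h = 5): β = 50.9 − 45.8 = 5.1°, B = 22.2°; Δs = 5·(0.2297 − sin(2π·0.2297)/(2π)) = 0.3593; s = 22.0000 + 0.3593 = 22.3593
θ = 58.5° falls in segment 3 (45.8° to 68°, cycloidal, h = 5): β = 58.5 − 45.8 = 12.7°, B = 22.2°; Δs = 5·(0.5721 − sin(2π·0.5721)/(2π)) = 3.2085; s = 22.0000 + 3.2085 = 25.2085
segment 3 (45.8° to 68°, cycloidal, h = 5) is passed completely: s = 22.0000 + (5) = 27.0000
θ = 74.6° falls in segment 4 (68° to 234.9°, uniform, h = 29): β = 74.6 − 68 = 6.6°, B = 166.9°; Δs = 29·6.6/166.9 = 1.1468; s = 27.0000 + 1.1468 = 28.1468
segment 4 (68° to 234.9°, uniform, h = 29) is passed completely: s = 27.0000 + (29) = 56.0000
segment 5 (234.9° to 317.6°, dwell): s unchanged at 56.0000
θ = 335.9° falls in segment 6 (317.6° to 360°, simple-harmonic, h = -56): β = 335.9 − 317.6 = 18.3°, B = 42.4°; Δs = -56/2·(1 − cos(π·0.4316)) = -22.0297; s = 56.0000 − 22.0297 = 33.9703
θ=50.9°: R = R0 + s = 32 + 22.3593 = 54.3593
θ=58.5°: R = R0 + s = 32 + 25.2085 = 57.2085
θ=74.6°: R = R0 + s = 32 + 28.1468 = 60.1468
θ=335.9°: R = R0 + s = 32 + 33.9703 = 65.9703

θ=50.9°: 54.3593
θ=58.5°: 57.2085
θ=74.6°: 60.1468
θ=335.9°: 65.9703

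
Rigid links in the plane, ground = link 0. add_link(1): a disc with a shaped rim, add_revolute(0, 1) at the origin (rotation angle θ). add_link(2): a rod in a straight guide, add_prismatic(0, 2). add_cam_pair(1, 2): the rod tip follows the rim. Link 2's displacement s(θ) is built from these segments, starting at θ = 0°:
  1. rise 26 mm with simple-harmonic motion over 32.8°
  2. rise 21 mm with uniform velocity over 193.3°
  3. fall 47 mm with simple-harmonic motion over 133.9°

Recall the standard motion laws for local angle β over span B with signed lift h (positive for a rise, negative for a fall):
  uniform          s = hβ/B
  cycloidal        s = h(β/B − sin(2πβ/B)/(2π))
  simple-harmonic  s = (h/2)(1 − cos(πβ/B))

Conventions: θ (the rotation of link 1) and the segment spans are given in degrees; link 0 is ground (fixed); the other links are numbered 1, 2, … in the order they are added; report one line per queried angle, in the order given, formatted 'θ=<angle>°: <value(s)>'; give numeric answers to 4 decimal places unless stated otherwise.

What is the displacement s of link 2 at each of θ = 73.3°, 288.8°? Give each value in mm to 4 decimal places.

segment 1 (0° to 32.8°, simple-harmonic, h = 26) is passed completely: s = 0.0000 + (26) = 26.0000
θ = 73.3° falls in segment 2 (32.8° to 226.1°, uniform, h = 21): β = 73.3 − 32.8 = 40.5°, B = 193.3°; Δs = 21·40.5/193.3 = 4.3999; s = 26.0000 + 4.3999 = 30.3999
segment 2 (32.8° to 226.1°, uniform, h = 21) is passed completely: s = 26.0000 + (21) = 47.0000
θ = 288.8° falls in segment 3 (226.1° to 360°, simple-harmonic, h = -47): β = 288.8 − 226.1 = 62.7°, B = 133.9°; Δs = -47/2·(1 − cos(π·0.4683)) = -21.1606; s = 47.0000 − 21.1606 = 25.8394

θ=73.3°: 30.3999
θ=288.8°: 25.8394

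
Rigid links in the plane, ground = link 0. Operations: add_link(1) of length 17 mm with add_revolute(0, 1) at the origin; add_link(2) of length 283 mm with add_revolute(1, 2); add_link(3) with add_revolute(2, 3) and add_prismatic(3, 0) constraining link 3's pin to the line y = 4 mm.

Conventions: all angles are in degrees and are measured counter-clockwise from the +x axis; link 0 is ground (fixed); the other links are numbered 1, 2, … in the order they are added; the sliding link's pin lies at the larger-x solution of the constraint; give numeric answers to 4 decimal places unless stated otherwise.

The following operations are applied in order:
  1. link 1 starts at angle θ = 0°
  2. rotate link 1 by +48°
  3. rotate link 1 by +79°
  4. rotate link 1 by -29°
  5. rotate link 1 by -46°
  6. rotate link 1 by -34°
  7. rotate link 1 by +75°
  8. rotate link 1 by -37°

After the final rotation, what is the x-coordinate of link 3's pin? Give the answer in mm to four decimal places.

geometry: r = 17 mm, L = 283 mm, e = 4 mm; θ starts at 0°
rotate link 1 by +48°: θ ← 0° +48° = 48°
rotate link 1 by +79°: θ ← 48° +79° = 127°
rotate link 1 by -29°: θ ← 127° -29° = 98°
rotate link 1 by -46°: θ ← 98° -46° = 52°
rotate link 1 by -34°: θ ← 52° -34° = 18°
rotate link 1 by +75°: θ ← 18° +75° = 93°
rotate link 1 by -37°: θ ← 93° -37° = 56°
crank pin P = (r cos θ, r sin θ) = (9.506279, 14.093639)
h = r sin θ − e = 14.093639 − 4 = 10.093639
x = r cos θ + √(L² − h²) = 9.506279 + 282.819940 = 292.326219

292.3262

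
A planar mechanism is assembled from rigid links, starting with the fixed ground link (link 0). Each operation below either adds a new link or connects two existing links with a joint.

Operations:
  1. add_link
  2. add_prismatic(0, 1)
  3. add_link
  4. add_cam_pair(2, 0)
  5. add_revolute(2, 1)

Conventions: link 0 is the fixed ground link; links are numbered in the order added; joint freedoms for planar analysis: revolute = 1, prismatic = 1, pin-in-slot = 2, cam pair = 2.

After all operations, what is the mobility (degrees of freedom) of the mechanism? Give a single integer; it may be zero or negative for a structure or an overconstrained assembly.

(L,J1,J2)=(1,0,0); link0 fixed
link1: (2,0,0)
P 0-1 [J1]: (2,1,0)
link2: (3,1,0)
C 2-0 [J2]: (3,1,1)
R 2-1 [J1]: (3,2,1)
Grübler: 3·2 − 2·2 − 1 = 1

M = 1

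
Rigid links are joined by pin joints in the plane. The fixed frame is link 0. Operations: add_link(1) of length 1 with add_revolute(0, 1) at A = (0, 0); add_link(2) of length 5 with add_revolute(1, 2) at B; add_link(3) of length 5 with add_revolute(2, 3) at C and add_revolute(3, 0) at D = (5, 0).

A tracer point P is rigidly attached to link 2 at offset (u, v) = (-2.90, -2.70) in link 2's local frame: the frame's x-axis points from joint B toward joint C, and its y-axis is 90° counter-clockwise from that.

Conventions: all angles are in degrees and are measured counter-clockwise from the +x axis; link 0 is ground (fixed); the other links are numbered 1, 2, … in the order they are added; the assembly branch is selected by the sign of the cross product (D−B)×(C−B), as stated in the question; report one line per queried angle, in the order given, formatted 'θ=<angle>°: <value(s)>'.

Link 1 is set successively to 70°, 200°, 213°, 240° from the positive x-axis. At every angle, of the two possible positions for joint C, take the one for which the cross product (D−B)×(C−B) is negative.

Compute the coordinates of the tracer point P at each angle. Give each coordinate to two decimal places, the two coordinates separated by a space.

A=(0,0), D=(5.00,0)
θ=70°: B = A + 1.00·(cos70°, sin70°) = (0.3420, 0.9397)
θ=70°: |BD| = 4.7518
θ=70°: circle(B,5.00) ∩ circle(D,5.00): a=2.3759, h=4.3994
θ=70°:   candidates: C₊=(3.5410,4.7824) cross=20.905; C₋=(1.8010,-3.8427) cross=-20.905
θ=70°:   branch - wants cross < 0 → take C=(1.8010,-3.8427) (cross=-20.905)
θ=70°: ex = (C−B)/|BC| = (0.2918,-0.9565); ey = (0.9565,0.2918)
θ=70°: P = B + -2.90·ex + -2.70·ey = (-3.0867,2.9256)
θ=200°: B = A + 1.00·(cos200°, sin200°) = (-0.9397, -0.3420)
θ=200°: |BD| = 5.9495
θ=200°: circle(B,5.00) ∩ circle(D,5.00): a=2.9748, h=4.0188
θ=200°:   candidates: C₊=(1.7991,3.8411) cross=23.910; C₋=(2.2612,-4.1832) cross=-23.910
θ=200°:   branch - wants cross < 0 → take C=(2.2612,-4.1832) (cross=-23.910)
θ=200°: ex = (C−B)/|BC| = (0.6402,-0.7682); ey = (0.7682,0.6402)
θ=200°: P = B + -2.90·ex + -2.70·ey = (-4.8704,0.1574)
θ=213°: B = A + 1.00·(cos213°, sin213°) = (-0.8387, -0.5446)
θ=213°: |BD| = 5.8640
θ=213°: circle(B,5.00) ∩ circle(D,5.00): a=2.9320, h=4.0501
θ=213°:   candidates: C₊=(1.7045,3.7603) cross=23.750; C₋=(2.4568,-4.3049) cross=-23.750
θ=213°:   branch - wants cross < 0 → take C=(2.4568,-4.3049) (cross=-23.750)
θ=213°: ex = (C−B)/|BC| = (0.6591,-0.7521); ey = (0.7521,0.6591)
θ=213°: P = B + -2.90·ex + -2.70·ey = (-4.7806,-0.1432)
θ=240°: B = A + 1.00·(cos240°, sin240°) = (-0.5000, -0.8660)
θ=240°: |BD| = 5.5678
θ=240°: circle(B,5.00) ∩ circle(D,5.00): a=2.7839, h=4.1533
θ=240°:   candidates: C₊=(1.6040,3.6697) cross=23.125; C₋=(2.8960,-4.5358) cross=-23.125
θ=240°:   branch - wants cross < 0 → take C=(2.8960,-4.5358) (cross=-23.125)
θ=240°: ex = (C−B)/|BC| = (0.6792,-0.7339); ey = (0.7339,0.6792)
θ=240°: P = B + -2.90·ex + -2.70·ey = (-4.4514,-0.5714)

θ=70°: -3.09 2.93
θ=200°: -4.87 0.16
θ=213°: -4.78 -0.14
θ=240°: -4.45 -0.57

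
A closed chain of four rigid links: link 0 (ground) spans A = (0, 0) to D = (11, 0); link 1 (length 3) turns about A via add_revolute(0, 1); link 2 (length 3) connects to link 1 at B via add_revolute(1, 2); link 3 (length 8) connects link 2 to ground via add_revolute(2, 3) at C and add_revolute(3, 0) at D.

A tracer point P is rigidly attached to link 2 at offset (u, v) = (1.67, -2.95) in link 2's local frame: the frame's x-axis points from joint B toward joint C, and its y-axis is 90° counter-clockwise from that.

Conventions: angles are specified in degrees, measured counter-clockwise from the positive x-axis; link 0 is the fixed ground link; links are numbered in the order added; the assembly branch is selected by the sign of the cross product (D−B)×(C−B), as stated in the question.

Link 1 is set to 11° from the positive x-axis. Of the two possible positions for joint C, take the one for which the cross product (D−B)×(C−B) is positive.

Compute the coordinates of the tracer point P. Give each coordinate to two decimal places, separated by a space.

A=(0,0), D=(11.00,0)
B = A + 3.00·(cos11°, sin11°) = (2.9449, 0.5724)
|BD| = 8.0754
circle(B,3.00) ∩ circle(D,8.00): a=0.6323, h=2.9326
  candidates: C₊=(3.7835,3.4528) cross=23.682; C₋=(3.3677,-2.3976) cross=-23.682
  branch + wants cross > 0 → take C=(3.7835,3.4528) (cross=23.682)
ex = (C−B)/|BC| = (0.2795,0.9601); ey = (-0.9601,0.2795)
P = B + 1.67·ex + -2.95·ey = (6.2441,1.3512)

6.24 1.35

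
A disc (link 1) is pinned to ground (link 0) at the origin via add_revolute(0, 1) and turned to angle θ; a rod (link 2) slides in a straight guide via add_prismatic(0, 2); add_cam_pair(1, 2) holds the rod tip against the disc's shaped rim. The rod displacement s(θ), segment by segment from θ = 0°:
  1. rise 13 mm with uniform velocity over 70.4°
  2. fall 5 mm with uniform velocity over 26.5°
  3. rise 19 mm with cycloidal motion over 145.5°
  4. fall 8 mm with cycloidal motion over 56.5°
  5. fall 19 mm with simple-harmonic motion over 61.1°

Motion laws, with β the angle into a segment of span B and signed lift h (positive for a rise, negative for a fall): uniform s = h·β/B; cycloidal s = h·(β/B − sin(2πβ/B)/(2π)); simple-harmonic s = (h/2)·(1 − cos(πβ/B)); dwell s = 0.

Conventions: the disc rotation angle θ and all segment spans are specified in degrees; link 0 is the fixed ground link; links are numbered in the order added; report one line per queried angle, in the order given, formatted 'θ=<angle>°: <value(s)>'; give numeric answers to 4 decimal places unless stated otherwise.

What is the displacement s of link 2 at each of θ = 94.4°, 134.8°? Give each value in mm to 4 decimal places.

segment 1 (0° to 70.4°, uniform, h = 13) is passed completely: s = 0.0000 + (13) = 13.0000
θ = 94.4° falls in segment 2 (70.4° to 96.9°, uniform, h = -5): β = 94.4 − 70.4 = 24°, B = 26.5°; Δs = -5·24/26.5 = -4.5283; s = 13.0000 − 4.5283 = 8.4717
segment 2 (70.4° to 96.9°, uniform, h = -5) is passed completely: s = 13.0000 + (-5) = 8.0000
θ = 134.8° falls in segment 3 (96.9° to 242.4°, cycloidal, h = 19): β = 134.8 − 96.9 = 37.9°, B = 145.5°; Δs = 19·(0.2605 − sin(2π·0.2605)/(2π)) = 1.9318; s = 8.0000 + 1.9318 = 9.9318

θ=94.4°: 8.4717
θ=134.8°: 9.9318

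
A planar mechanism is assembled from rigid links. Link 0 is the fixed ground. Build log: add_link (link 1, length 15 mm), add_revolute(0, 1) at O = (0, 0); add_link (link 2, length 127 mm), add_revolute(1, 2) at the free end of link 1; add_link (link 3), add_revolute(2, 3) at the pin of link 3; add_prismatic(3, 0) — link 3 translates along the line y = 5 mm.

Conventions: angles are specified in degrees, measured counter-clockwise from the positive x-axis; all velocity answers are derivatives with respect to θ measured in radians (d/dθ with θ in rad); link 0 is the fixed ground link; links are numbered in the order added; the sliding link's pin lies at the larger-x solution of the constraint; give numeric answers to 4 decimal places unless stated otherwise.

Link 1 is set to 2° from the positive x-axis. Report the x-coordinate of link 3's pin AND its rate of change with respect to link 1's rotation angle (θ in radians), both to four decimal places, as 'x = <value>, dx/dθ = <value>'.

geometry: r = 15 mm, L = 127 mm, e = 5 mm
crank pin P = (r cos θ, r sin θ) = (14.990862, 0.523492)
h = r sin θ − e = 0.523492 − 5 = -4.476508
x = r cos θ + √(L² − h²) = 14.990862 + 126.921081 = 141.911944
dx/dθ = −r sin θ − h·r cos θ/√(L² − h²) (θ in radians; h = -4.476508) = 0.005235

x = 141.9119, dx/dθ = 0.0052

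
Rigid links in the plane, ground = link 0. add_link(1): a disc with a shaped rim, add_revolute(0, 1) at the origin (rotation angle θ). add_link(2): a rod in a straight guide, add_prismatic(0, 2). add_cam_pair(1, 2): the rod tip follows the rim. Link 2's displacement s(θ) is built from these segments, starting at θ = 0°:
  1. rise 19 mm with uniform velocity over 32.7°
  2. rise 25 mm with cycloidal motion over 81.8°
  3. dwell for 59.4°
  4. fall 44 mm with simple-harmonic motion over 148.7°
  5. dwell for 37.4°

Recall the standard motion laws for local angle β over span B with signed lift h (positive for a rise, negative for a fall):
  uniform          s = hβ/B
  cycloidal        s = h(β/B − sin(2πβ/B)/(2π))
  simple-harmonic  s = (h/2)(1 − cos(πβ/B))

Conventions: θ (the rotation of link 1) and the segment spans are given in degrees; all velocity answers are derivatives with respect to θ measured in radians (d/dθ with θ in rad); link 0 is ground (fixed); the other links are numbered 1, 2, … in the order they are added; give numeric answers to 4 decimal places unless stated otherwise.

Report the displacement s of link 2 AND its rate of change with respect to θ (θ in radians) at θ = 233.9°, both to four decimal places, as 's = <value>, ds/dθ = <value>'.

segment 1 (0° to 32.7°, uniform, h = 19) is passed completely: s = 0.0000 + (19) = 19.0000
segment 2 (32.7° to 114.5°, cycloidal, h = 25) is passed completely: s = 19.0000 + (25) = 44.0000
segment 3 (114.5° to 173.9°, dwell): s unchanged at 44.0000
θ = 233.9° falls in segment 4 (173.9° to 322.6°, simple-harmonic, h = -44): β = 233.9 − 173.9 = 60°, B = 148.7°; Δs = -44/2·(1 − cos(π·0.4035)) = -15.4319; s = 44.0000 − 15.4319 = 28.5681
velocity in seg [173.9°–322.6°] (simple-harmonic), θ in radians: β = 60° = 1.0472 rad, B = 148.7° = 2.5953 rad; ds/dθ = (πh/(2B)) sin(πβ/B) = (π·(-44)/(2·2.5953)) sin(π·0.4035) = -25.416274 mm/rad

s = 28.5681, ds/dθ = -25.4163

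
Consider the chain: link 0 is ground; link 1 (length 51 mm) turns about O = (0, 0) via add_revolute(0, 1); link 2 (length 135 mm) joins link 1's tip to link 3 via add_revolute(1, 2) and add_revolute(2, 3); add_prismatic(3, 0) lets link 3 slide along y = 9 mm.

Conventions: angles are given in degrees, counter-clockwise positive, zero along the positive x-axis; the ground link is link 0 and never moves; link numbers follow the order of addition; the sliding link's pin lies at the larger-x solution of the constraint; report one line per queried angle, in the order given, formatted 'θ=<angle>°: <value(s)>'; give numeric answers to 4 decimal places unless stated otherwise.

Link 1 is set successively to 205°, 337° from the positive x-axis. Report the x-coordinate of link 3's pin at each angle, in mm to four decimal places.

geometry: r = 51 mm, L = 135 mm, e = 9 mm
θ=205°: crank pin P = (r cos θ, r sin θ) = (-46.221697, -21.553531)
θ=205°: h = r sin θ − e = -21.553531 − 9 = -30.553531
θ=205°: x = r cos θ + √(L² − h²) = -46.221697 + 131.497079 = 85.275382
θ=337°: crank pin P = (r cos θ, r sin θ) = (46.945748, -19.927288)
θ=337°: h = r sin θ − e = -19.927288 − 9 = -28.927288
θ=337°: x = r cos θ + √(L² − h²) = 46.945748 + 131.864370 = 178.810117

θ=205°: 85.2754
θ=337°: 178.8101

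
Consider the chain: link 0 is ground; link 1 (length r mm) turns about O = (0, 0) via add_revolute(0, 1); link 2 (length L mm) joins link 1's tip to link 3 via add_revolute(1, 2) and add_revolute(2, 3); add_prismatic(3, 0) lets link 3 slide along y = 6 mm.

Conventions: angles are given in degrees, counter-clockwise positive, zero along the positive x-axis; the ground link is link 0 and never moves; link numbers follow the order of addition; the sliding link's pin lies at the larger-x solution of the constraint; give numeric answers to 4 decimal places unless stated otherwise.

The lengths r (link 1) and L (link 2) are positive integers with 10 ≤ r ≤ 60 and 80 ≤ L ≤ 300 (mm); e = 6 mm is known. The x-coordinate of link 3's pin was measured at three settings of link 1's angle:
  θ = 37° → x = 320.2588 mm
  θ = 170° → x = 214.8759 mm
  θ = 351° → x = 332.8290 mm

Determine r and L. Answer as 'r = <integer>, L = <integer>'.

constraint per measurement: (x − r cos θ)² + (r sin θ − e)² = L²
subtracting the θ₁ and θ₂ equations cancels the r² and L² terms:
r = (x₁² − x₂²) / (2[(x₁cos θ₁ + e sin θ₁) − (x₂cos θ₂ + e sin θ₂)]) = 60.0000 → r = 60
L² = (x₁ − r cos θ₁)² + (r sin θ₁ − e)² = 75075.9862 → L = 274.0000 → L = 274
check at θ₃=351°: x = 332.8290 (printed 332.8290) ✓

r = 60, L = 274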